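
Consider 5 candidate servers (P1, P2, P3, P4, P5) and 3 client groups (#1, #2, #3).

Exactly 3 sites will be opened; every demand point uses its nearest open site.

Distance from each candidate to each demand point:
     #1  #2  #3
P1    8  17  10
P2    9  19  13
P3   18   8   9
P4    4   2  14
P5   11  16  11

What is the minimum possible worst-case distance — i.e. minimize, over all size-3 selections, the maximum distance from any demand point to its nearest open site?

Open {P1, P2, P3}.
  Farthest demand point is #3 at distance 9 (to P3); all others are ≤ 9.
With {P1, P3, P4} the worst case is 9.
With {P1, P3, P5} the worst case is 9.
No size-3 selection achieves below 9.

9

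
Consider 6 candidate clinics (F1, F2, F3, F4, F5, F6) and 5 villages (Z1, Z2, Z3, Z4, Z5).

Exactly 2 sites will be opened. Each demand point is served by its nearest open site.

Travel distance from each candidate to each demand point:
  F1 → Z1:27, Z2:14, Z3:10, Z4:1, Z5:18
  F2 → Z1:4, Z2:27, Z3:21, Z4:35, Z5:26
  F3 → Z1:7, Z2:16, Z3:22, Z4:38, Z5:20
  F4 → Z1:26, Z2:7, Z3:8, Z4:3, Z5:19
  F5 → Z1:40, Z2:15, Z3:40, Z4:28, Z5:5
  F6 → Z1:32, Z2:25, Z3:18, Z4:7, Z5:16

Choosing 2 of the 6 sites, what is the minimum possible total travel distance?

Open {F2, F4}.
  Z1→F2 4, Z2→F4 7, Z3→F4 8, Z4→F4 3, Z5→F4 19  ⇒ total 41.
Compare {F3, F4}: total 44.
Compare {F1, F2}: total 47.
No size-2 selection does better; minimum is 41.

41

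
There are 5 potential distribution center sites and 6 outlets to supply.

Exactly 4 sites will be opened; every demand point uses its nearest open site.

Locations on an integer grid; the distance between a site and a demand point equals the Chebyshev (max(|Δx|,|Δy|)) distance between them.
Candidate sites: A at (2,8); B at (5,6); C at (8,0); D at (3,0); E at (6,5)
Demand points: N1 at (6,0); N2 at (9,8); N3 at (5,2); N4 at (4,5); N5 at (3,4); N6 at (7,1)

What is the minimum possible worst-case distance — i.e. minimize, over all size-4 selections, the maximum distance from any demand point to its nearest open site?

3

Open {A, B, C, E}.
  Farthest demand point is N2 at distance 3 (to E); all others are ≤ 3.
With {A, C, D, E} the worst case is 3.
With {B, C, D, E} the worst case is 3.
No size-4 selection achieves below 3.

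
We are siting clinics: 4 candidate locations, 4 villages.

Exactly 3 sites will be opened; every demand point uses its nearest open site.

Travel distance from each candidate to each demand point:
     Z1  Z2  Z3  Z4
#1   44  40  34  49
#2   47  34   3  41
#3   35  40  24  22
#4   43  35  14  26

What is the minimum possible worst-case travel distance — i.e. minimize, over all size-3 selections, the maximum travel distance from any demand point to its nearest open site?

35

Open {#1, #2, #3}.
  Farthest demand point is Z1 at travel distance 35 (to #3); all others are ≤ 35.
With {#1, #3, #4} the worst case is 35.
With {#2, #3, #4} the worst case is 35.
No size-3 selection achieves below 35.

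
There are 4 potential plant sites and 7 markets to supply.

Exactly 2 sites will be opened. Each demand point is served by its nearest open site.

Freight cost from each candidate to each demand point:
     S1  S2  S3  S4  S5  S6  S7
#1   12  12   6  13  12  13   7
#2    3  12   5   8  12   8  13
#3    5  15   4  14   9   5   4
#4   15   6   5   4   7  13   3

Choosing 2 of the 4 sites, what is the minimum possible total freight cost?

Open {#3, #4}.
  S1→#3 5, S2→#4 6, S3→#3 4, S4→#4 4, S5→#4 7, S6→#3 5, S7→#4 3  ⇒ total 34.
Compare {#2, #4}: total 36.
Compare {#2, #3}: total 45.
No size-2 selection does better; minimum is 34.

34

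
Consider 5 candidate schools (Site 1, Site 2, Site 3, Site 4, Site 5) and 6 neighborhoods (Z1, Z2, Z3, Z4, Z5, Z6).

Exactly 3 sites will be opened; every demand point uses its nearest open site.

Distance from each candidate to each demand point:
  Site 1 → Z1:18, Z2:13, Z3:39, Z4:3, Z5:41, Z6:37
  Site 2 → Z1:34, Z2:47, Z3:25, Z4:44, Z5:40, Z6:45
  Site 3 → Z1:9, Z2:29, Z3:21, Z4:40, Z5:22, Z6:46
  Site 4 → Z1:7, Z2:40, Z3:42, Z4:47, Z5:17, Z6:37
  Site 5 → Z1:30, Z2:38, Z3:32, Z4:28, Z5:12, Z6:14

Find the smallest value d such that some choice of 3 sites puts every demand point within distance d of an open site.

21

Open {Site 1, Site 3, Site 5}.
  Farthest demand point is Z3 at distance 21 (to Site 3); all others are ≤ 21.
With {Site 1, Site 2, Site 5} the worst case is 25.
With {Site 2, Site 3, Site 5} the worst case is 29.
No size-3 selection achieves below 21.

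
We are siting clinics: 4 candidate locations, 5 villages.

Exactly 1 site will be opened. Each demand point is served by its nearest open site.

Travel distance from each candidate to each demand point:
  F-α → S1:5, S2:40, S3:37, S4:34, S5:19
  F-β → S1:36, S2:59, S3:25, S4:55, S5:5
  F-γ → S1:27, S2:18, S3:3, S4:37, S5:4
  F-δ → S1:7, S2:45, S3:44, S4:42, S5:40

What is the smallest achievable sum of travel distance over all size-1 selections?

Open {F-γ}.
  S1→F-γ 27, S2→F-γ 18, S3→F-γ 3, S4→F-γ 37, S5→F-γ 4  ⇒ total 89.
Compare {F-α}: total 135.
Compare {F-δ}: total 178.
No size-1 selection does better; minimum is 89.

89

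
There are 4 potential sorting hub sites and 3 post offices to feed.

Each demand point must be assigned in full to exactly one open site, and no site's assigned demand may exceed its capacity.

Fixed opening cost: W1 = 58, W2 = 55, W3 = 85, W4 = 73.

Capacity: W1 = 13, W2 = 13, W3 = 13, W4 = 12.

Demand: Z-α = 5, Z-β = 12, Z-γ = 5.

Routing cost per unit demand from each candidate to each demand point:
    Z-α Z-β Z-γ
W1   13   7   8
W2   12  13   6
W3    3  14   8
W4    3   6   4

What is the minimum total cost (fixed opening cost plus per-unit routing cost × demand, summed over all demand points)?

250

Open {W1, W4}; cheapest assignment that respects the capacities:
  W1 (cap 13, load 12): Z-β — cost 12×7 = 84
  W4 (cap 12, load 10): Z-α, Z-γ — cost 5×3 + 5×4 = 35
  Shipping 119, fixed 131 → total 250.
  Any other capacity-feasible assignment to {W1, W4} ships for at least 119.
Compare {W1, W3}: its best feasible assignment gives total 282.
Compare {W3, W4}: its best feasible assignment gives total 285.
Every other set of open sites that can feasibly serve all demand totals ≥ 282 even under its best assignment. Minimum: 250.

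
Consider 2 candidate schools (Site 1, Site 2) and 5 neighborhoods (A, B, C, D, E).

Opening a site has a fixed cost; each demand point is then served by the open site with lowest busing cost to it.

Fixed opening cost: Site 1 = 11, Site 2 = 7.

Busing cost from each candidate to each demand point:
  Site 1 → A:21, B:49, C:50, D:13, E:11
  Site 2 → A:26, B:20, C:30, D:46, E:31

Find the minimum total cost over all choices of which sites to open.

Open {Site 1, Site 2}: assign each demand point to its cheapest open site.
  A→Site 1 21, B→Site 2 20, C→Site 2 30, D→Site 1 13, E→Site 1 11
  busing cost 95, fixed 18 → total 113.
Compare {Site 1}: busing cost 144 + fixed 11 = 155.
Compare {Site 2}: busing cost 153 + fixed 7 = 160.

113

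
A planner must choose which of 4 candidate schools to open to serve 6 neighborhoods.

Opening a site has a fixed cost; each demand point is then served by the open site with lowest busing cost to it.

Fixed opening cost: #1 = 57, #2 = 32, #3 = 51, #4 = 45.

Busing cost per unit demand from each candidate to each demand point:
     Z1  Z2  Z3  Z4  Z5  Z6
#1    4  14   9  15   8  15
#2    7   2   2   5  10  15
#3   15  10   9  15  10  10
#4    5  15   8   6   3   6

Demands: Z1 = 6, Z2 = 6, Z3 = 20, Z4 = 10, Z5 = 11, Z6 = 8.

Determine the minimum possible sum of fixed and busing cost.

Open {#2, #4}: assign each demand point to its cheapest open site.
  Z1→#4 6×5=30, Z2→#2 6×2=12, Z3→#2 20×2=40, Z4→#2 10×5=50, Z5→#4 11×3=33, Z6→#4 8×6=48
  busing cost 213, fixed 77 → total 290.
Compare {#1, #2, #4}: busing cost 207 + fixed 134 = 341.
Compare {#2, #3, #4}: busing cost 213 + fixed 128 = 341.
Compare {#1, #2, #3, #4}: busing cost 207 + fixed 185 = 392.
All other subsets cost ≥ 341. Minimum total cost: 290.

290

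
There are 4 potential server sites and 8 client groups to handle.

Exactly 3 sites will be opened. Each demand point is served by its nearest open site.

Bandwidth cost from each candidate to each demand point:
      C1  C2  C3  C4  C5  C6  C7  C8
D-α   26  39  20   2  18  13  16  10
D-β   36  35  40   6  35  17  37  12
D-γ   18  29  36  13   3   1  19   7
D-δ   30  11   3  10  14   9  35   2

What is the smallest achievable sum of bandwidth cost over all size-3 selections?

Open {D-α, D-γ, D-δ}.
  C1→D-γ 18, C2→D-δ 11, C3→D-δ 3, C4→D-α 2, C5→D-γ 3, C6→D-γ 1, C7→D-α 16, C8→D-δ 2  ⇒ total 56.
Compare {D-β, D-γ, D-δ}: total 63.
Compare {D-α, D-β, D-δ}: total 83.
No size-3 selection does better; minimum is 56.

56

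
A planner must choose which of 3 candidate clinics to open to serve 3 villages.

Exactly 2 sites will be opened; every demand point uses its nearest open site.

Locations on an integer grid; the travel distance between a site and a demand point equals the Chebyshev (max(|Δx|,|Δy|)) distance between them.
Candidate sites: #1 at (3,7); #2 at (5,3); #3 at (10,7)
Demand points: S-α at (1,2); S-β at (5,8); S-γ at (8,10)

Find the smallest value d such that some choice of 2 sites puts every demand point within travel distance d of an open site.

5

Open {#1, #2}.
  Farthest demand point is S-γ at travel distance 5 (to #1); all others are ≤ 5.
With {#1, #3} the worst case is 5.
With {#2, #3} the worst case is 5.
No size-2 selection achieves below 5.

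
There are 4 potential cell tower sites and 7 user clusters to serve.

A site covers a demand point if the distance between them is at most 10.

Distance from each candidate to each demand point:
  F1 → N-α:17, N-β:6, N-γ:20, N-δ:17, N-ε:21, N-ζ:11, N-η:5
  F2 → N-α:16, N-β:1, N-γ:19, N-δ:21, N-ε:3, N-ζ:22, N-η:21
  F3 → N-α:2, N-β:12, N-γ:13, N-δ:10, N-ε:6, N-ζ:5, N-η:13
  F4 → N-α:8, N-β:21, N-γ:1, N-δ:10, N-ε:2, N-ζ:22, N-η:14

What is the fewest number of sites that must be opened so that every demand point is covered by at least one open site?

3

Coverage sets (demand points within 10 of each site):
  F1: {N-β, N-η}
  F2: {N-β, N-ε}
  F3: {N-α, N-δ, N-ε, N-ζ}
  F4: {N-α, N-γ, N-δ, N-ε}
No 2 sites suffice: every size-2 union leaves at least one demand point uncovered.
But {F1, F3, F4} covers everything, so the minimum is 3.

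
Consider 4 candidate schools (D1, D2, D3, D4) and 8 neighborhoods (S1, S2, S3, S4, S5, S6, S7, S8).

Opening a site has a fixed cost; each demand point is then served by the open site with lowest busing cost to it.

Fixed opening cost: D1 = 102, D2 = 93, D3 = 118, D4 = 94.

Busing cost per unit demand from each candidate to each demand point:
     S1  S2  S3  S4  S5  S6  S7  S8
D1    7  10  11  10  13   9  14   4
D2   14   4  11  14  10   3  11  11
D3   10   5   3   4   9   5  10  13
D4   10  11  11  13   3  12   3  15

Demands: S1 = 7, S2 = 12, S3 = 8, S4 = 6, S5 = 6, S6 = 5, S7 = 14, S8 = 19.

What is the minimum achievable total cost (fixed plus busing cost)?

Open {D1, D3, D4}: assign each demand point to its cheapest open site.
  S1→D1 7×7=49, S2→D3 12×5=60, S3→D3 8×3=24, S4→D3 6×4=24, S5→D4 6×3=18, S6→D3 5×5=25, S7→D4 14×3=42, S8→D1 19×4=76
  busing cost 318, fixed 314 → total 632.
Compare {D1, D3}: busing cost 452 + fixed 220 = 672.
Compare {D1, D2, D4}: busing cost 396 + fixed 289 = 685.
Compare {D1, D4}: busing cost 498 + fixed 196 = 694.
All other subsets cost ≥ 672. Minimum total cost: 632.

632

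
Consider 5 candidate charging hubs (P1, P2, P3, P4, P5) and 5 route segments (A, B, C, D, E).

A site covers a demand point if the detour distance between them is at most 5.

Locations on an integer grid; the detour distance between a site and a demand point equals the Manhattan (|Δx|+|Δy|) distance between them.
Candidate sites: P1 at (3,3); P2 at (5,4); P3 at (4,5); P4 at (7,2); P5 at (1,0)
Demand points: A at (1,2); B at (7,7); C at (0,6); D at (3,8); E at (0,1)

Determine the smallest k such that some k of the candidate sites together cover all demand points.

Coverage sets (demand points within 5 of each site):
  P1: {A, D, E}
  P2: {B}
  P3: {B, C, D}
  P4: {B}
  P5: {A, E}
No single site covers all 5 demand points.
But {P1, P3} covers everything, so the minimum is 2.

2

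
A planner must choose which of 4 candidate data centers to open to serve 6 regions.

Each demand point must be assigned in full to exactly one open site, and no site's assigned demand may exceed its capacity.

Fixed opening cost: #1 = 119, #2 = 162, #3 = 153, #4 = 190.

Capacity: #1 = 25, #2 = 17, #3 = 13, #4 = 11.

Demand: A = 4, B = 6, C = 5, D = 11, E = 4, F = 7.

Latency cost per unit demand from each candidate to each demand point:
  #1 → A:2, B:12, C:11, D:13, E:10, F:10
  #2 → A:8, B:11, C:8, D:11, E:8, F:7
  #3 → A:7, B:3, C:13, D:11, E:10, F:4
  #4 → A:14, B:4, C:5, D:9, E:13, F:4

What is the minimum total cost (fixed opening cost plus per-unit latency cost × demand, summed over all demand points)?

564

Open {#1, #3}; cheapest assignment that respects the capacities:
  #1 (cap 25, load 24): A, C, D, E — cost 4×2 + 5×11 + 11×13 + 4×10 = 246
  #3 (cap 13, load 13): B, F — cost 6×3 + 7×4 = 46
  Shipping 292, fixed 272 → total 564.
  Any other capacity-feasible assignment to {#1, #3} ships for at least 292.
Compare {#1, #2}: its best feasible assignment gives total 625.
Compare {#1, #2, #3}: its best feasible assignment gives total 689.
Every other set of open sites that can feasibly serve all demand totals ≥ 625 even under its best assignment. Minimum: 564.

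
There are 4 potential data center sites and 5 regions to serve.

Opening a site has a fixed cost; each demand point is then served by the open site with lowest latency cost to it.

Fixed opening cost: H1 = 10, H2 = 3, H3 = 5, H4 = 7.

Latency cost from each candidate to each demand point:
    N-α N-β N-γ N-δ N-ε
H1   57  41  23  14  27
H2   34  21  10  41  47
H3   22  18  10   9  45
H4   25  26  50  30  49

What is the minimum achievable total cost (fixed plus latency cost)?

101

Open {H1, H3}: assign each demand point to its cheapest open site.
  N-α→H3 22, N-β→H3 18, N-γ→H3 10, N-δ→H3 9, N-ε→H1 27
  latency cost 86, fixed 15 → total 101.
Compare {H1, H2, H3}: latency cost 86 + fixed 18 = 104.
Compare {H1, H3, H4}: latency cost 86 + fixed 22 = 108.
Compare {H3}: latency cost 104 + fixed 5 = 109.
All other subsets cost ≥ 104. Minimum total cost: 101.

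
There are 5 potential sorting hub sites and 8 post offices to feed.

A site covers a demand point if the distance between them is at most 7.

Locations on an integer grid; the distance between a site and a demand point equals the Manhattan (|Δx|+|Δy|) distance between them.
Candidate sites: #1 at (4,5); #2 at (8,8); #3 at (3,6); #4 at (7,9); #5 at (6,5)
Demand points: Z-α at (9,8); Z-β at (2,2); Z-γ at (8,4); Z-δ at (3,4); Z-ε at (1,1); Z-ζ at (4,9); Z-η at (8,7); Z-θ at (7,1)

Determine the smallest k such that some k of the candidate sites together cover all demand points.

2

Coverage sets (demand points within 7 of each site):
  #1: {Z-β, Z-γ, Z-δ, Z-ε, Z-ζ, Z-η, Z-θ}
  #2: {Z-α, Z-γ, Z-ζ, Z-η}
  #3: {Z-β, Z-γ, Z-δ, Z-ε, Z-ζ, Z-η}
  #4: {Z-α, Z-γ, Z-ζ, Z-η}
  #5: {Z-α, Z-β, Z-γ, Z-δ, Z-ζ, Z-η, Z-θ}
No single site covers all 8 demand points.
But {#1, #2} covers everything, so the minimum is 2.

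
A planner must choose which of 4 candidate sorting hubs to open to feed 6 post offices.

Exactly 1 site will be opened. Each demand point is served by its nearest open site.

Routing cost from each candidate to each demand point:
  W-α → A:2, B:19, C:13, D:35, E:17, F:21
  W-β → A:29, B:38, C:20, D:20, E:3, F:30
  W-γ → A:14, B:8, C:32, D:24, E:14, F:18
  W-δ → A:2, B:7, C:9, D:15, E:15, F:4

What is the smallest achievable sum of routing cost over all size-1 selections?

52

Open {W-δ}.
  A→W-δ 2, B→W-δ 7, C→W-δ 9, D→W-δ 15, E→W-δ 15, F→W-δ 4  ⇒ total 52.
Compare {W-α}: total 107.
Compare {W-γ}: total 110.
No size-1 selection does better; minimum is 52.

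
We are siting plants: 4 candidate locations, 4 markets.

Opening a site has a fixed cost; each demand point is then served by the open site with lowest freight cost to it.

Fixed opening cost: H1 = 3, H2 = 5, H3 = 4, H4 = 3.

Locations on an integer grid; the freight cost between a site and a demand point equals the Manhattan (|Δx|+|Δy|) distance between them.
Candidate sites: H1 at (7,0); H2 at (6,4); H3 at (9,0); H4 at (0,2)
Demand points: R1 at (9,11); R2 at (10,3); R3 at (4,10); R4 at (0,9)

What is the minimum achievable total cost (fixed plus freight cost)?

38

Open {H2, H4}: assign each demand point to its cheapest open site.
  R1→H2 10, R2→H2 5, R3→H2 8, R4→H4 7
  freight cost 30, fixed 8 → total 38.
Compare {H2}: freight cost 34 + fixed 5 = 39.
Compare {H3, H4}: freight cost 34 + fixed 7 = 41.
Compare {H1, H2, H4}: freight cost 30 + fixed 11 = 41.
All other subsets cost ≥ 39. Minimum total cost: 38.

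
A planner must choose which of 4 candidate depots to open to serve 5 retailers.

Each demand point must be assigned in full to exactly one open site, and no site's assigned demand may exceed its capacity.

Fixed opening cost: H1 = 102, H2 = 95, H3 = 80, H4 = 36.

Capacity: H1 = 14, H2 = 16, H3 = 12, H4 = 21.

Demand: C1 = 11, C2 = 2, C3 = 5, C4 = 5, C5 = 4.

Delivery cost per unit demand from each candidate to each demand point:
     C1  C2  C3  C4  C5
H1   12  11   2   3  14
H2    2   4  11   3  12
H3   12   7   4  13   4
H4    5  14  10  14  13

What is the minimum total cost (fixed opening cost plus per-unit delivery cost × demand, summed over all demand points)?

Open {H2, H3}; cheapest assignment that respects the capacities:
  H2 (cap 16, load 16): C1, C4 — cost 11×2 + 5×3 = 37
  H3 (cap 12, load 11): C2, C3, C5 — cost 2×7 + 5×4 + 4×4 = 50
  Shipping 87, fixed 175 → total 262.
  Any other capacity-feasible assignment to {H2, H3} ships for at least 87.
Compare {H3, H4}: its best feasible assignment gives total 291.
Compare {H1, H4}: its best feasible assignment gives total 292.
Every other set of open sites that can feasibly serve all demand totals ≥ 291 even under its best assignment. Minimum: 262.

262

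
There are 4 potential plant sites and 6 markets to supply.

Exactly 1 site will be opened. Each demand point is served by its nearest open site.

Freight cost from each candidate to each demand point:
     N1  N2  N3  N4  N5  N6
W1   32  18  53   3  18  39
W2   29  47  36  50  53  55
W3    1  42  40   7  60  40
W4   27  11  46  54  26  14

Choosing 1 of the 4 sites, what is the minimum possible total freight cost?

Open {W1}.
  N1→W1 32, N2→W1 18, N3→W1 53, N4→W1 3, N5→W1 18, N6→W1 39  ⇒ total 163.
Compare {W4}: total 178.
Compare {W3}: total 190.
No size-1 selection does better; minimum is 163.

163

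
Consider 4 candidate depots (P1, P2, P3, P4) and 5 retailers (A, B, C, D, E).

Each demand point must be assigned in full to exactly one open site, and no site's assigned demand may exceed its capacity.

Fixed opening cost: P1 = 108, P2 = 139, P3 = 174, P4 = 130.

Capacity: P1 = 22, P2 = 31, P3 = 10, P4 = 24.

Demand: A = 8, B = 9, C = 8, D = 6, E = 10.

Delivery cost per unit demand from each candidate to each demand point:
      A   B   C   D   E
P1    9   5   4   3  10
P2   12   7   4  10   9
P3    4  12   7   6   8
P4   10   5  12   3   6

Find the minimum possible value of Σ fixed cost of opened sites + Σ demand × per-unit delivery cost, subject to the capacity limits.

465

Open {P1, P4}; cheapest assignment that respects the capacities:
  P1 (cap 22, load 22): A, C, D — cost 8×9 + 8×4 + 6×3 = 122
  P4 (cap 24, load 19): B, E — cost 9×5 + 10×6 = 105
  Shipping 227, fixed 238 → total 465.
  Any other capacity-feasible assignment to {P1, P4} ships for at least 227.
Compare {P1, P2}: its best feasible assignment gives total 522.
Compare {P2, P4}: its best feasible assignment gives total 522.
Every other set of open sites that can feasibly serve all demand totals ≥ 522 even under its best assignment. Minimum: 465.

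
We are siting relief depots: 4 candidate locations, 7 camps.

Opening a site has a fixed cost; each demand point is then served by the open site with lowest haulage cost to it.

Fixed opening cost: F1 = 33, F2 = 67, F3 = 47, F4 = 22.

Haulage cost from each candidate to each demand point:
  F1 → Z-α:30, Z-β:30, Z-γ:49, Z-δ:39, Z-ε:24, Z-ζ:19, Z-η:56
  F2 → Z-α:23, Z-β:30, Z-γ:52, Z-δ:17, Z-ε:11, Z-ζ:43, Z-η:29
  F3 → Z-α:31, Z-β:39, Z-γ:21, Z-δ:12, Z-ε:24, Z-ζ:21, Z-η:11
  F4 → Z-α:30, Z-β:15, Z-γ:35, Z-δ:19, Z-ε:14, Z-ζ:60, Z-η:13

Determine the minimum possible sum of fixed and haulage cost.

Open {F3, F4}: assign each demand point to its cheapest open site.
  Z-α→F4 30, Z-β→F4 15, Z-γ→F3 21, Z-δ→F3 12, Z-ε→F4 14, Z-ζ→F3 21, Z-η→F3 11
  haulage cost 124, fixed 69 → total 193.
Compare {F1, F4}: haulage cost 145 + fixed 55 = 200.
Compare {F3}: haulage cost 159 + fixed 47 = 206.
Compare {F4}: haulage cost 186 + fixed 22 = 208.
All other subsets cost ≥ 200. Minimum total cost: 193.

193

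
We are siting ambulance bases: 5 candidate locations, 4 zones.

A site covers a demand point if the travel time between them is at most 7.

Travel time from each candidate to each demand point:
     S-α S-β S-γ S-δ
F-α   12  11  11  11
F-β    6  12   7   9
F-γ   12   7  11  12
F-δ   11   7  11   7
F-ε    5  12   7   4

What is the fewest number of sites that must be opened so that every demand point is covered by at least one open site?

Coverage sets (demand points within 7 of each site):
  F-α: {}
  F-β: {S-α, S-γ}
  F-γ: {S-β}
  F-δ: {S-β, S-δ}
  F-ε: {S-α, S-γ, S-δ}
No single site covers all 4 demand points.
But {F-β, F-δ} covers everything, so the minimum is 2.

2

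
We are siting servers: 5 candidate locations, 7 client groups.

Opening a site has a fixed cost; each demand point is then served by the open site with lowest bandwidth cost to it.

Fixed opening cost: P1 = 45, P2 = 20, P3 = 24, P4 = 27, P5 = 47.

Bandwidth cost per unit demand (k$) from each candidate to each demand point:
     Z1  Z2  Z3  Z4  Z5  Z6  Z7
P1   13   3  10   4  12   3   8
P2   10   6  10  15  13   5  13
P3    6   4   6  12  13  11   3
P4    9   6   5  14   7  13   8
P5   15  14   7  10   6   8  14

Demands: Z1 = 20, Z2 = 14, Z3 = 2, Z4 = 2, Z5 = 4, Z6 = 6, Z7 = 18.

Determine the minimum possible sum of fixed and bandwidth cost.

371

Open {P1, P3}: assign each demand point to its cheapest open site.
  Z1→P3 20×6=120, Z2→P1 14×3=42, Z3→P3 2×6=12, Z4→P1 2×4=8, Z5→P1 4×12=48, Z6→P1 6×3=18, Z7→P3 18×3=54
  bandwidth cost 302, fixed 69 → total 371.
Compare {P1, P3, P4}: bandwidth cost 280 + fixed 96 = 376.
Compare {P1, P2, P3}: bandwidth cost 302 + fixed 89 = 391.
Compare {P2, P3}: bandwidth cost 348 + fixed 44 = 392.
All other subsets cost ≥ 376. Minimum total cost: 371.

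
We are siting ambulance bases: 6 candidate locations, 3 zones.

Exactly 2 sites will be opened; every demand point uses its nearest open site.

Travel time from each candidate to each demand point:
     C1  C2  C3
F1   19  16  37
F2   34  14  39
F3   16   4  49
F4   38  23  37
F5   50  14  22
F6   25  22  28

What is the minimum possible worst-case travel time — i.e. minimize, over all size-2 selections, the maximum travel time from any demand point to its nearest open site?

Open {F1, F5}.
  Farthest demand point is C3 at travel time 22 (to F5); all others are ≤ 22.
With {F3, F5} the worst case is 22.
With {F5, F6} the worst case is 25.
No size-2 selection achieves below 22.

22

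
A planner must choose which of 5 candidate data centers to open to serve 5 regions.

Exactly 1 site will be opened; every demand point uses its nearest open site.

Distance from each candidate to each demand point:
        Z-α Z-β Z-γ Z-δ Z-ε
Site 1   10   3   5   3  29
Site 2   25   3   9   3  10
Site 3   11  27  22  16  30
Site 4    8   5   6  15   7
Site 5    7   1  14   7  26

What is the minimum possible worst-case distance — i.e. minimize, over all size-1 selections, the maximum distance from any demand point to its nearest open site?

Open {Site 4}.
  Farthest demand point is Z-δ at distance 15 (to Site 4); all others are ≤ 15.
With {Site 2} the worst case is 25.
With {Site 5} the worst case is 26.
No size-1 selection achieves below 15.

15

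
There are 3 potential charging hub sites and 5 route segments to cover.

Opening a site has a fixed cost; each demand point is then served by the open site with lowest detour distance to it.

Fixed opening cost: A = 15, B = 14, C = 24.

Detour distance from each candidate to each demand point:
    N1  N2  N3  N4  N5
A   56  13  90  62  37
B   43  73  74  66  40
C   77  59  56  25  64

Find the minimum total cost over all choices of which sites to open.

Open {A, C}: assign each demand point to its cheapest open site.
  N1→A 56, N2→A 13, N3→C 56, N4→C 25, N5→A 37
  detour distance 187, fixed 39 → total 226.
Compare {A, B, C}: detour distance 174 + fixed 53 = 227.
Compare {A, B}: detour distance 229 + fixed 29 = 258.
Compare {B, C}: detour distance 223 + fixed 38 = 261.
All other subsets cost ≥ 227. Minimum total cost: 226.

226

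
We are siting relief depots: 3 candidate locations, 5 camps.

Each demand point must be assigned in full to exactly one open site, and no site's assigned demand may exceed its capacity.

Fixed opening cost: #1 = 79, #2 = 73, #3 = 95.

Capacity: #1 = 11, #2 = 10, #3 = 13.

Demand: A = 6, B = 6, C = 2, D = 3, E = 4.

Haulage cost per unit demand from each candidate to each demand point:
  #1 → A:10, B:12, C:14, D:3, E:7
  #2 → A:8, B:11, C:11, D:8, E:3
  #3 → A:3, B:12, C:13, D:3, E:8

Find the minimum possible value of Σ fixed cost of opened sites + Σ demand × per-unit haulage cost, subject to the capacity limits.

Open {#2, #3}; cheapest assignment that respects the capacities:
  #2 (cap 10, load 10): B, E — cost 6×11 + 4×3 = 78
  #3 (cap 13, load 11): A, C, D — cost 6×3 + 2×13 + 3×3 = 53
  Shipping 131, fixed 168 → total 299.
  Any other capacity-feasible assignment to {#2, #3} ships for at least 131.
Compare {#1, #2}: its best feasible assignment gives total 321.
Compare {#1, #3}: its best feasible assignment gives total 327.
Every other set of open sites that can feasibly serve all demand totals ≥ 321 even under its best assignment. Minimum: 299.

299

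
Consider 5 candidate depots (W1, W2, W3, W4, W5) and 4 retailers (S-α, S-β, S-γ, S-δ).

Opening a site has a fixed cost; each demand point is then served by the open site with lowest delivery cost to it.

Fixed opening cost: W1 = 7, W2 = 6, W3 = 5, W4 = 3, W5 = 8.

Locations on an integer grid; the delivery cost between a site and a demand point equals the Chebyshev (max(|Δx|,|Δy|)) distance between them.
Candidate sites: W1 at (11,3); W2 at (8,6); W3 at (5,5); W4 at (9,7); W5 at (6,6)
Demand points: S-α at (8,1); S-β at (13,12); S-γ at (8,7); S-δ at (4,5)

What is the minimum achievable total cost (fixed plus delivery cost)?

Open {W3, W4}: assign each demand point to its cheapest open site.
  S-α→W3 4, S-β→W4 5, S-γ→W4 1, S-δ→W3 1
  delivery cost 11, fixed 8 → total 19.
Compare {W4}: delivery cost 17 + fixed 3 = 20.
Compare {W3}: delivery cost 16 + fixed 5 = 21.
Compare {W2}: delivery cost 16 + fixed 6 = 22.
All other subsets cost ≥ 20. Minimum total cost: 19.

19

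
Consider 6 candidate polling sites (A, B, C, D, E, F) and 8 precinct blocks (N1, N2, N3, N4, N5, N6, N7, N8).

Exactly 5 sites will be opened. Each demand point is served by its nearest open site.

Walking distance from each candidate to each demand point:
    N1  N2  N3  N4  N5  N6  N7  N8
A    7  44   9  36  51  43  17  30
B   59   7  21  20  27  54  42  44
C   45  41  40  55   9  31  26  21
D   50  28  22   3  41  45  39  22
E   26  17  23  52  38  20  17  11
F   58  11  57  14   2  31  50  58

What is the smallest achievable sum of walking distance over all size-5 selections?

Open {A, B, D, E, F}.
  N1→A 7, N2→B 7, N3→A 9, N4→D 3, N5→F 2, N6→E 20, N7→A 17, N8→E 11  ⇒ total 76.
Compare {A, C, D, E, F}: total 80.
Compare {A, B, C, D, E}: total 83.
No size-5 selection does better; minimum is 76.

76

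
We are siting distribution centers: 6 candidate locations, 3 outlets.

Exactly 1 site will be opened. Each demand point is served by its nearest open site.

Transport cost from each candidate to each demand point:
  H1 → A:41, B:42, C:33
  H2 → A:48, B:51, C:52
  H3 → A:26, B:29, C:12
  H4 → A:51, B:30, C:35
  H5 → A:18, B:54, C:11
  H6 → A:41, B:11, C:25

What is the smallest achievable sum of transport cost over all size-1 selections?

Open {H3}.
  A→H3 26, B→H3 29, C→H3 12  ⇒ total 67.
Compare {H6}: total 77.
Compare {H5}: total 83.
No size-1 selection does better; minimum is 67.

67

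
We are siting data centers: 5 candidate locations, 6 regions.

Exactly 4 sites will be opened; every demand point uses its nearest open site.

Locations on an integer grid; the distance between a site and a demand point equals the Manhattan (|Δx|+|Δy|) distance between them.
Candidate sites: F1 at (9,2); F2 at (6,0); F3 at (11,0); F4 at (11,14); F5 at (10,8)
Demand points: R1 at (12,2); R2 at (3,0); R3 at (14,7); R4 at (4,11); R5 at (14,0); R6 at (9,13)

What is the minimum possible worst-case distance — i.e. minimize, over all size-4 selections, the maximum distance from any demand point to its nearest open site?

Open {F1, F2, F3, F5}.
  Farthest demand point is R4 at distance 9 (to F5); all others are ≤ 9.
With {F1, F2, F4, F5} the worst case is 9.
With {F1, F3, F4, F5} the worst case is 9.
No size-4 selection achieves below 9.

9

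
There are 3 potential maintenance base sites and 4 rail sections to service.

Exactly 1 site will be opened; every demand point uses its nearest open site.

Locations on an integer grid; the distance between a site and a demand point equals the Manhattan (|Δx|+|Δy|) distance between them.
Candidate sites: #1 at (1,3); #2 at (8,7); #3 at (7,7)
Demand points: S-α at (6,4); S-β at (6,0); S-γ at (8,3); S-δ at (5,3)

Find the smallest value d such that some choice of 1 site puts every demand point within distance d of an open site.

Open {#1}.
  Farthest demand point is S-β at distance 8 (to #1); all others are ≤ 8.
With {#3} the worst case is 8.
With {#2} the worst case is 9.
No size-1 selection achieves below 8.

8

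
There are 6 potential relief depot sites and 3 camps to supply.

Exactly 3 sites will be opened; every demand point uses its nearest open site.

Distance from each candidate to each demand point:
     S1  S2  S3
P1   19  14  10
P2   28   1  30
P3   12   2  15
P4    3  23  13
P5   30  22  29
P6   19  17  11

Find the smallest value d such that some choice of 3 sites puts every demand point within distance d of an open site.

10

Open {P1, P2, P4}.
  Farthest demand point is S3 at distance 10 (to P1); all others are ≤ 10.
With {P1, P3, P4} the worst case is 10.
With {P2, P4, P6} the worst case is 11.
No size-3 selection achieves below 10.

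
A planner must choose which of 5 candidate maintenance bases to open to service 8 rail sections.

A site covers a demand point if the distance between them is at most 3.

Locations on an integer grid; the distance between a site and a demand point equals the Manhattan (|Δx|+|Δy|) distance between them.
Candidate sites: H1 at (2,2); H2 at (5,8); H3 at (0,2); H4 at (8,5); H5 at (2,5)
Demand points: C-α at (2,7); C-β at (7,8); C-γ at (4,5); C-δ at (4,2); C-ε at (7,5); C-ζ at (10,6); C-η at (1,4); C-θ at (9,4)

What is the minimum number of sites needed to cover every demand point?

Coverage sets (demand points within 3 of each site):
  H1: {C-δ, C-η}
  H2: {C-β}
  H3: {C-η}
  H4: {C-ε, C-ζ, C-θ}
  H5: {C-α, C-γ, C-η}
No 3 sites suffice: every size-3 union leaves at least one demand point uncovered.
But {H1, H2, H4, H5} covers everything, so the minimum is 4.

4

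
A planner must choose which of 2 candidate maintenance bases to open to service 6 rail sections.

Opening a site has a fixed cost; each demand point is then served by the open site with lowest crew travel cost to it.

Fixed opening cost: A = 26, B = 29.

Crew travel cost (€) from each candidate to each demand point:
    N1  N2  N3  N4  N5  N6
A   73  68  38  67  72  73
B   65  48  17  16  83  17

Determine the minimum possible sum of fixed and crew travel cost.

275

Open {B}: assign each demand point to its cheapest open site.
  N1→B 65, N2→B 48, N3→B 17, N4→B 16, N5→B 83, N6→B 17
  crew travel cost 246, fixed 29 → total 275.
Compare {A, B}: crew travel cost 235 + fixed 55 = 290.
Compare {A}: crew travel cost 391 + fixed 26 = 417.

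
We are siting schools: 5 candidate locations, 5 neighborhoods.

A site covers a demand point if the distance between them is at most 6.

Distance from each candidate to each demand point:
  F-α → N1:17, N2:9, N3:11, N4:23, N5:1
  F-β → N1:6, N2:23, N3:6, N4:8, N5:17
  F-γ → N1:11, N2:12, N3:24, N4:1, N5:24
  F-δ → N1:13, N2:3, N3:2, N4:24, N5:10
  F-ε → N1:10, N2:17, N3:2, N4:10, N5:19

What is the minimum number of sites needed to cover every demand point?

Coverage sets (demand points within 6 of each site):
  F-α: {N5}
  F-β: {N1, N3}
  F-γ: {N4}
  F-δ: {N2, N3}
  F-ε: {N3}
No 3 sites suffice: every size-3 union leaves at least one demand point uncovered.
But {F-α, F-β, F-γ, F-δ} covers everything, so the minimum is 4.

4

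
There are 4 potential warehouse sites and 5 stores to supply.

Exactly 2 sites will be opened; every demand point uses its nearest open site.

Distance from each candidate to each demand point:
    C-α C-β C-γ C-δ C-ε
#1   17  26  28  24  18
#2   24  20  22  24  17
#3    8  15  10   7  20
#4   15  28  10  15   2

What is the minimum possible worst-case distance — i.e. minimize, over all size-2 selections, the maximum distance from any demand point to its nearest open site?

15

Open {#3, #4}.
  Farthest demand point is C-β at distance 15 (to #3); all others are ≤ 15.
With {#2, #3} the worst case is 17.
With {#1, #3} the worst case is 18.
No size-2 selection achieves below 15.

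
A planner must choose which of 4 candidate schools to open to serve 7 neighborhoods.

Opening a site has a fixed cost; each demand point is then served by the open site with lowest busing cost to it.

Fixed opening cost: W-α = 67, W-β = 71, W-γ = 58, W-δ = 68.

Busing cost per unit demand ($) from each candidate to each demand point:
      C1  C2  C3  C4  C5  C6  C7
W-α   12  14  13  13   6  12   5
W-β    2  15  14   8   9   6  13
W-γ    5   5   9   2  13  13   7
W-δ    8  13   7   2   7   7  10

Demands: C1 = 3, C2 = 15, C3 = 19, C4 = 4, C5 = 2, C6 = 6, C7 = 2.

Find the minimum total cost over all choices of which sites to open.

Open {W-γ, W-δ}: assign each demand point to its cheapest open site.
  C1→W-γ 3×5=15, C2→W-γ 15×5=75, C3→W-δ 19×7=133, C4→W-γ 4×2=8, C5→W-δ 2×7=14, C6→W-δ 6×7=42, C7→W-γ 2×7=14
  busing cost 301, fixed 126 → total 427.
Compare {W-γ}: busing cost 387 + fixed 58 = 445.
Compare {W-β, W-γ}: busing cost 328 + fixed 129 = 457.
Compare {W-β, W-γ, W-δ}: busing cost 286 + fixed 197 = 483.
All other subsets cost ≥ 445. Minimum total cost: 427.

427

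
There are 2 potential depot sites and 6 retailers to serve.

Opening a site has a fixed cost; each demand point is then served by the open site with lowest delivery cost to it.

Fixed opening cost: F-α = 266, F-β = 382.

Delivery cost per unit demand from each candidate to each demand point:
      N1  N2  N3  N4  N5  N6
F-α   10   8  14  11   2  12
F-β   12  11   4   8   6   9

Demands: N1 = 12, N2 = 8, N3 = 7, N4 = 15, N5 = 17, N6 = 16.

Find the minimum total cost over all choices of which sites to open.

939

Open {F-α}: assign each demand point to its cheapest open site.
  N1→F-α 12×10=120, N2→F-α 8×8=64, N3→F-α 7×14=98, N4→F-α 15×11=165, N5→F-α 17×2=34, N6→F-α 16×12=192
  delivery cost 673, fixed 266 → total 939.
Compare {F-β}: delivery cost 626 + fixed 382 = 1008.
Compare {F-α, F-β}: delivery cost 510 + fixed 648 = 1158.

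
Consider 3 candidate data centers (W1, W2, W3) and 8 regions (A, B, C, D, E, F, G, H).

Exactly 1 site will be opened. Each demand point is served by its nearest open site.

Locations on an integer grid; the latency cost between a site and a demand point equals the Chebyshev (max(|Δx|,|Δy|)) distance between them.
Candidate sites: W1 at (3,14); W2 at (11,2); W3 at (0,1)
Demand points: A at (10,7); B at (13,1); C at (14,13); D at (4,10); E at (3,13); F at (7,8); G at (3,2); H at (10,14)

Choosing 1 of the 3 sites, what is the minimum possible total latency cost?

Open {W1}.
  A→W1 7, B→W1 13, C→W1 11, D→W1 4, E→W1 1, F→W1 6, G→W1 12, H→W1 7  ⇒ total 61.
Compare {W2}: total 63.
Compare {W3}: total 81.

61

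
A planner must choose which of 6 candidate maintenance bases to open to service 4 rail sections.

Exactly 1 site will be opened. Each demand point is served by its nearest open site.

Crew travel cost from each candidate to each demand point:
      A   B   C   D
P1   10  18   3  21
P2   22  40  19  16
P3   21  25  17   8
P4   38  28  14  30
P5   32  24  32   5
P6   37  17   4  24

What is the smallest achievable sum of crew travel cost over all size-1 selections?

Open {P1}.
  A→P1 10, B→P1 18, C→P1 3, D→P1 21  ⇒ total 52.
Compare {P3}: total 71.
Compare {P6}: total 82.
No size-1 selection does better; minimum is 52.

52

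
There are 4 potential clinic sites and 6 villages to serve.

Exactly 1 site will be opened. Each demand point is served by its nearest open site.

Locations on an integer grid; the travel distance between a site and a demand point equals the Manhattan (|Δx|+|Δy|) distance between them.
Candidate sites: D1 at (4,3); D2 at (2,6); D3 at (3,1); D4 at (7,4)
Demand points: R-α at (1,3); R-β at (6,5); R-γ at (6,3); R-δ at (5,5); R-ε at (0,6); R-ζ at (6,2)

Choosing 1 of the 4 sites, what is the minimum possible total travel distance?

Open {D1}.
  R-α→D1 3, R-β→D1 4, R-γ→D1 2, R-δ→D1 3, R-ε→D1 7, R-ζ→D1 3  ⇒ total 22.
Compare {D4}: total 26.
Compare {D2}: total 30.
No size-1 selection does better; minimum is 22.

22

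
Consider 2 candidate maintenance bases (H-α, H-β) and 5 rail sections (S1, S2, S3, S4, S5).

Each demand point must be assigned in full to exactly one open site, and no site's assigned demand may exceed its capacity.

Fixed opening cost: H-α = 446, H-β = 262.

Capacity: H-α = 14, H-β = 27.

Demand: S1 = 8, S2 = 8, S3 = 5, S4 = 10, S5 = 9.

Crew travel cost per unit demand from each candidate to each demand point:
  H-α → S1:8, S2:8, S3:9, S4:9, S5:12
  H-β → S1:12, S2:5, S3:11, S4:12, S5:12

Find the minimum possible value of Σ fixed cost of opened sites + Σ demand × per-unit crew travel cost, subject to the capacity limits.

1085

Open {H-α, H-β}; cheapest assignment that respects the capacities:
  H-α (cap 14, load 13): S1, S3 — cost 8×8 + 5×9 = 109
  H-β (cap 27, load 27): S2, S4, S5 — cost 8×5 + 10×12 + 9×12 = 268
  Shipping 377, fixed 708 → total 1085.
  Any other capacity-feasible assignment to {H-α, H-β} ships for at least 377.
Total demand is 40 and no other set of sites has combined capacity ≥ 40, so {H-α, H-β} is the only feasible choice of open sites. Minimum: 1085.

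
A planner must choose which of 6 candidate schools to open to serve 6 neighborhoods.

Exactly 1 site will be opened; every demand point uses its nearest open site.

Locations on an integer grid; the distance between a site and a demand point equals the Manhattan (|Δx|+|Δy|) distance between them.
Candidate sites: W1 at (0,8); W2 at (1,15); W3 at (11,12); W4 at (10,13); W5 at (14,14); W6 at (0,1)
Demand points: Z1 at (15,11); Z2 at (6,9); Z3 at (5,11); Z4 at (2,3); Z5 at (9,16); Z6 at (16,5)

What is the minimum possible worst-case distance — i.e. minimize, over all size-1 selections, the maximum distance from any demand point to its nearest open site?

18

Open {W3}.
  Farthest demand point is Z4 at distance 18 (to W3); all others are ≤ 18.
With {W4} the worst case is 18.
With {W1} the worst case is 19.
No size-1 selection achieves below 18.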